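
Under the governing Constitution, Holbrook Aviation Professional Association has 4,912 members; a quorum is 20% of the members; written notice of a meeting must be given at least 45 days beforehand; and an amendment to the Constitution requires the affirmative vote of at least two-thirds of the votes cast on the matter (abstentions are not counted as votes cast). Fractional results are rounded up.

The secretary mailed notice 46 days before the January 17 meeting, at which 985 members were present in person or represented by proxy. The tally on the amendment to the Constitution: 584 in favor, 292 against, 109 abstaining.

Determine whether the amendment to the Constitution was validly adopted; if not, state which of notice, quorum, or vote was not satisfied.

Valid — all requirements satisfied.

Notice: 46 days given; 45 required. Satisfied.
Quorum: 20% of 4,912 = 982.40, rounded up to 983; 985 present. Satisfied.
Vote: requires two-thirds of the votes cast (985 − 109 abstaining = 876); 2/3 of 876 = 584, so 584 needed; 584 in favor. Satisfied.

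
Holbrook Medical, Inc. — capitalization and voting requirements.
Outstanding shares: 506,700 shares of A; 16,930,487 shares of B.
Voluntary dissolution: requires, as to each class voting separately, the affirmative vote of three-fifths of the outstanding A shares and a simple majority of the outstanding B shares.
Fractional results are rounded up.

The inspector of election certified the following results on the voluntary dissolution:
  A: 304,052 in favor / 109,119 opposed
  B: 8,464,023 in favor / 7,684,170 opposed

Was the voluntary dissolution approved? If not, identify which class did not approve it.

Not approved — the B shares did not give the required vote.

A: 3/5 of 506700 = 304020; 304,020 required, 304,052 in favor — approved.
B: a majority of 16930487 is 8465244; 8,465,244 required, 8,464,023 in favor — not approved.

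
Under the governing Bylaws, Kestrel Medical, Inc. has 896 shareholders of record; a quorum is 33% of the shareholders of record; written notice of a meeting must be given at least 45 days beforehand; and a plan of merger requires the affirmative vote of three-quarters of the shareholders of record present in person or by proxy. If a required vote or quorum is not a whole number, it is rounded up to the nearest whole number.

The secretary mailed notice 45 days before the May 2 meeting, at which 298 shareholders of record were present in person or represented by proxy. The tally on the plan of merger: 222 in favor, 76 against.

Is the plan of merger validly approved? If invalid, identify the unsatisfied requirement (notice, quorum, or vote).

Invalid — vote requirement not satisfied.

Notice: 45 days given; 45 required. Satisfied.
Quorum: 33% of 896 = 295.68, rounded up to 296; 298 present. Satisfied.
Vote: requires three-fourths of those present (298); 3/4 of 298 = 223.50, rounded up to 224, so 224 needed; 222 in favor. Not satisfied.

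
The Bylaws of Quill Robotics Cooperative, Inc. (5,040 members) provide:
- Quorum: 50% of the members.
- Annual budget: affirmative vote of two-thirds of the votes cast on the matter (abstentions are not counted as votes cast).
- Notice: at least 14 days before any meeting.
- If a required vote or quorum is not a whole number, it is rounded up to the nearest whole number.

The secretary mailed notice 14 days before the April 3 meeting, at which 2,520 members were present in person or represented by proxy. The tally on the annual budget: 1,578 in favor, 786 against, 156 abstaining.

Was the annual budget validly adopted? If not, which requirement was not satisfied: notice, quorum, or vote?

Valid — all requirements satisfied.

Notice: 14 days given; 14 required. Satisfied.
Quorum: 50% of 5,040 = 2,520; 2,520 present. Satisfied.
Vote: requires two-thirds of the votes cast (2,520 − 156 abstaining = 2,364); 2/3 of 2364 = 1576, so 1,576 needed; 1,578 in favor. Satisfied.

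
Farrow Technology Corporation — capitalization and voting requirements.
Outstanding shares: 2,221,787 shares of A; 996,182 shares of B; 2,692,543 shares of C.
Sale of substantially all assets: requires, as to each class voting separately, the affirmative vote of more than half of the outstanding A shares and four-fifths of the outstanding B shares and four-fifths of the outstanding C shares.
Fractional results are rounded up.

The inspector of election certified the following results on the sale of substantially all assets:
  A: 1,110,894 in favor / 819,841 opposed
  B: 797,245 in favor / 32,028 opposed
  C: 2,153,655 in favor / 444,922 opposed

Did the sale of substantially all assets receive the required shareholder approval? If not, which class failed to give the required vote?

Not approved — the C shares did not give the required vote.

A: a majority of 2221787 is 1110894; 1,110,894 required, 1,110,894 in favor — approved.
B: 4/5 of 996182 = 796945.60, rounded up to 796946; 796,946 required, 797,245 in favor — approved.
C: 4/5 of 2692543 = 2154034.40, rounded up to 2154035; 2,154,035 required, 2,153,655 in favor — not approved.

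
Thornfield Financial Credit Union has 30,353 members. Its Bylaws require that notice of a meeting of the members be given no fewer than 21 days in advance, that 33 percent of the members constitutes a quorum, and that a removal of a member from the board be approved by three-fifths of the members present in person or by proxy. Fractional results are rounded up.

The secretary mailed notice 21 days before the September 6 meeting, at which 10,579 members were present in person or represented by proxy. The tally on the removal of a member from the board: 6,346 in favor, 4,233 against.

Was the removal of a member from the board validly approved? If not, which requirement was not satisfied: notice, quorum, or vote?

Notice: 21 days given; 21 required. Satisfied.
Quorum: 33% of 30,353 = 10,016.49, rounded up to 10,017; 10,579 present. Satisfied.
Vote: requires three-fifths of those present (10,579); 3/5 of 10579 = 6347.40, rounded up to 6348, so 6,348 needed; 6,346 in favor. Not satisfied.

Invalid — vote requirement not satisfied.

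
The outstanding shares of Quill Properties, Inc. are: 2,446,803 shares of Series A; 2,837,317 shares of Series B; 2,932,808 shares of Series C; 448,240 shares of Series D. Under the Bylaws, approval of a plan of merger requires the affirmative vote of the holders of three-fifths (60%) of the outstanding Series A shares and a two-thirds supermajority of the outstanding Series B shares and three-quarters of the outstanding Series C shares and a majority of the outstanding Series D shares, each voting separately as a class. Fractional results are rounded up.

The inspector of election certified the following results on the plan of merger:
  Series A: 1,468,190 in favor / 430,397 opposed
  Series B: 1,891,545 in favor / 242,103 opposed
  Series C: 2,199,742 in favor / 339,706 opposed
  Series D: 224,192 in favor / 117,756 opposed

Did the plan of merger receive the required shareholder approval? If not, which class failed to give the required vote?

Series A: 3/5 of 2446803 = 1468081.80, rounded up to 1468082; 1,468,082 required, 1,468,190 in favor — approved.
Series B: 2/3 of 2837317 = 1891544.67, rounded up to 1891545; 1,891,545 required, 1,891,545 in favor — approved.
Series C: 3/4 of 2932808 = 2199606; 2,199,606 required, 2,199,742 in favor — approved.
Series D: a majority of 448240 is 224121; 224,121 required, 224,192 in favor — approved.

Approved — every class gave the required vote.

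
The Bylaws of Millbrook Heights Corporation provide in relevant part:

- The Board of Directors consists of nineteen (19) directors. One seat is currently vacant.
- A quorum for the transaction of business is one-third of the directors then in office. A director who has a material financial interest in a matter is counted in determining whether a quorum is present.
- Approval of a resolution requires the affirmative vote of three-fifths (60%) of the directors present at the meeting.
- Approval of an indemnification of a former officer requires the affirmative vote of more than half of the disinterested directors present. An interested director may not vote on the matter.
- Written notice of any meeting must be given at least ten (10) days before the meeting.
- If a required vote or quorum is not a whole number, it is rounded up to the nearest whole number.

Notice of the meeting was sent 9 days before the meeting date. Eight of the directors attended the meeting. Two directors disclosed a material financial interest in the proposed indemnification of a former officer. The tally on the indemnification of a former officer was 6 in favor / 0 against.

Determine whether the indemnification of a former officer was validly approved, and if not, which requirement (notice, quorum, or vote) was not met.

Invalid — notice requirement not satisfied.

Notice: 9 days given; 10 required (9 < 10). Not satisfied.
Quorum: 8 present (interested directors count toward quorum); quorum is 6. Satisfied.
Vote: the indemnification of a former officer requires a majority of the disinterested directors present (8 − 2 = 6). A majority of 6 is 4, so 4 affirmative votes are needed; 6 voted in favor. Satisfied.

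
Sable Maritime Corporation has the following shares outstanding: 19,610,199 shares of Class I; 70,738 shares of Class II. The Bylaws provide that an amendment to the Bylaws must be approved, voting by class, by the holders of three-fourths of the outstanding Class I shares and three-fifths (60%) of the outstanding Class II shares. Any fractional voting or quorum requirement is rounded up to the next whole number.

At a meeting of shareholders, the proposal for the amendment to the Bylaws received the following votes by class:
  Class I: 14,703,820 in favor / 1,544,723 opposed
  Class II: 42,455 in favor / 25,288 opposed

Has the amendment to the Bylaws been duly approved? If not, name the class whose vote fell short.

Not approved — the Class I shares did not give the required vote.

Class I: 3/4 of 19610199 = 14707649.25, rounded up to 14707650; 14,707,650 required, 14,703,820 in favor — not approved.
Class II: 3/5 of 70738 = 42442.80, rounded up to 42443; 42,443 required, 42,455 in favor — approved.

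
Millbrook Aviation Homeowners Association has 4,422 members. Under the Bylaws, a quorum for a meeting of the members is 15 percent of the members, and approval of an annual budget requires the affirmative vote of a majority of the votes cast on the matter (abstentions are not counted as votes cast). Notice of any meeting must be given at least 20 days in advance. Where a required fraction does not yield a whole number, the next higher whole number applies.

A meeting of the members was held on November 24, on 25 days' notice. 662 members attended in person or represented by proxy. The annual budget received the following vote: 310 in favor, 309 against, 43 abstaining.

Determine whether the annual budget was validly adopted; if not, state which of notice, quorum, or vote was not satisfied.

Notice: 25 days given; 20 required. Satisfied.
Quorum: 15% of 4,422 = 663.30, rounded up to 664; 662 present. Not satisfied.
Vote: requires a majority of the votes cast (662 − 43 abstaining = 619); a majority of 619 is 310, so 310 needed; 310 in favor. Satisfied.

Invalid — quorum requirement not satisfied.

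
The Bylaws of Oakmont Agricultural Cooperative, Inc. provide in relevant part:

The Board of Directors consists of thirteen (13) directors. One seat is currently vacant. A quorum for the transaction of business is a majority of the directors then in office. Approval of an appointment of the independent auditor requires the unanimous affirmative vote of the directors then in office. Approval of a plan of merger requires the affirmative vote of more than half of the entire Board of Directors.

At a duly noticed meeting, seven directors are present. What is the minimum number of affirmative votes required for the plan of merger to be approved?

The plan of merger requires a majority of the entire Board of Directors (13).
A majority of 13 is 7.

7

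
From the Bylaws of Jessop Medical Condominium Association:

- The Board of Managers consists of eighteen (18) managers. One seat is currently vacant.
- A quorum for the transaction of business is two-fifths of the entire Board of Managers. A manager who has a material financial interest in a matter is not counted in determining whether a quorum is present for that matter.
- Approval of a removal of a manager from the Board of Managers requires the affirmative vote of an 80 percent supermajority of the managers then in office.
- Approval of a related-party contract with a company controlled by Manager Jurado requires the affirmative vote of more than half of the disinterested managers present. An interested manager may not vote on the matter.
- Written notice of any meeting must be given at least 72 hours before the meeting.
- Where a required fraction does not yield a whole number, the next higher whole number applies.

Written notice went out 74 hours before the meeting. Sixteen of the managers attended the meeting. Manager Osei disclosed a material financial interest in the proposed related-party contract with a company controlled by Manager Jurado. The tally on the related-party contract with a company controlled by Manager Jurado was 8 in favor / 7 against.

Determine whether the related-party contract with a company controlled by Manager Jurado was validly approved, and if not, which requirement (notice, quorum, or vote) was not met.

Notice: 74 hours given; 72 required (74 ≥ 72). Satisfied.
Quorum: 16 present, but the 1 interested manager does not count, leaving 15. Quorum is 8. Satisfied.
Vote: the related-party contract with a company controlled by Manager Jurado requires a majority of the disinterested managers present (16 − 1 = 15). A majority of 15 is 8, so 8 affirmative votes are needed; 8 voted in favor. Satisfied.

Valid — all requirements satisfied.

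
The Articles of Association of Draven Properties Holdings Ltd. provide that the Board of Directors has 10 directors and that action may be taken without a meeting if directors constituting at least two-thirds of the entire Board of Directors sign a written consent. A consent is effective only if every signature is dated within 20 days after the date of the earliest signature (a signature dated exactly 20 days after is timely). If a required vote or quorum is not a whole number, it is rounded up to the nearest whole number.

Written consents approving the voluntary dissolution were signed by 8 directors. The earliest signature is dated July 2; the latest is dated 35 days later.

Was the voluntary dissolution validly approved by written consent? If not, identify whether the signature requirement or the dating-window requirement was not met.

Not effective — dating-window requirement not satisfied.

Signatures required: at least two-thirds of 10 — 2/3 of 10 = 6.67, rounded up to 7, so 7 needed; 8 signed. Sufficient.
Dating window: the latest signature is 35 days after the earliest; the limit is 20 days. Outside the window.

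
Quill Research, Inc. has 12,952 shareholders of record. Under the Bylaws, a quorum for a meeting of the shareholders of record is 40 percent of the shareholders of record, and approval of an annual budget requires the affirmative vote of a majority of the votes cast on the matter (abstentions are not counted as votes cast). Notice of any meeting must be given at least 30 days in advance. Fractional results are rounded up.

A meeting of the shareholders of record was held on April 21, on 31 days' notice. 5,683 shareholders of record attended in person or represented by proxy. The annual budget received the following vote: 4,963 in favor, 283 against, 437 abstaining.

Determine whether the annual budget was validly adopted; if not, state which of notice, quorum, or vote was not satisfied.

Notice: 31 days given; 30 required. Satisfied.
Quorum: 40% of 12,952 = 5,180.80, rounded up to 5,181; 5,683 present. Satisfied.
Vote: requires a majority of the votes cast (5,683 − 437 abstaining = 5,246); a majority of 5246 is 2624, so 2,624 needed; 4,963 in favor. Satisfied.

Valid — all requirements satisfied.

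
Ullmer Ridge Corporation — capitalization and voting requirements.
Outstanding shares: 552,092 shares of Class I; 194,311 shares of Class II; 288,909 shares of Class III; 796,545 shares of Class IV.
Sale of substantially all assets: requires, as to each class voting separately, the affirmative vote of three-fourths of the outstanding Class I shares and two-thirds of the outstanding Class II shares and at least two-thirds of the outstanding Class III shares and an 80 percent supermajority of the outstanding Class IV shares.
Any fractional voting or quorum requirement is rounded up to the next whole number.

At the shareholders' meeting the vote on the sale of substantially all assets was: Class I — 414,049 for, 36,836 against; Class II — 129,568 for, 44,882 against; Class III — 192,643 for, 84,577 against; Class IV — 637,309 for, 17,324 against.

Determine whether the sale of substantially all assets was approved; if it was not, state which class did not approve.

Not approved — the Class I shares did not give the required vote.

Class I: 3/4 of 552092 = 414069; 414,069 required, 414,049 in favor — not approved.
Class II: 2/3 of 194311 = 129540.67, rounded up to 129541; 129,541 required, 129,568 in favor — approved.
Class III: 2/3 of 288909 = 192606; 192,606 required, 192,643 in favor — approved.
Class IV: 4/5 of 796545 = 637236; 637,236 required, 637,309 in favor — approved.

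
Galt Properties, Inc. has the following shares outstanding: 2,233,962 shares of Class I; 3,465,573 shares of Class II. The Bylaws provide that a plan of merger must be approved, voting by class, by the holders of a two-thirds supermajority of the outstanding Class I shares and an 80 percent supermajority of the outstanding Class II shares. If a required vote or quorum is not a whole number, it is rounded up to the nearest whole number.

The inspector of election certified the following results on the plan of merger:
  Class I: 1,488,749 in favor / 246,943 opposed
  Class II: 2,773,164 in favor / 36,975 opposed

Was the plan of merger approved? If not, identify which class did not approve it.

Not approved — the Class I shares did not give the required vote.

Class I: 2/3 of 2233962 = 1489308; 1,489,308 required, 1,488,749 in favor — not approved.
Class II: 4/5 of 3465573 = 2772458.40, rounded up to 2772459; 2,772,459 required, 2,773,164 in favor — approved.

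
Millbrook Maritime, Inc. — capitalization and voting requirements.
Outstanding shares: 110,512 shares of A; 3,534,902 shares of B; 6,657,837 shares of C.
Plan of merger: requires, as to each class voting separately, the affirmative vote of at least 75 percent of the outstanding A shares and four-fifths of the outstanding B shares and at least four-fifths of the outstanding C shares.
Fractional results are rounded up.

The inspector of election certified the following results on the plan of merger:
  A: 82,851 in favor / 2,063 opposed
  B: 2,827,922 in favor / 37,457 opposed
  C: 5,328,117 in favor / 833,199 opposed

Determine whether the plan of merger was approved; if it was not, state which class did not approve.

Not approved — the A shares did not give the required vote.

A: 3/4 of 110512 = 82884; 82,884 required, 82,851 in favor — not approved.
B: 4/5 of 3534902 = 2827921.60, rounded up to 2827922; 2,827,922 required, 2,827,922 in favor — approved.
C: 4/5 of 6657837 = 5326269.60, rounded up to 5326270; 5,326,270 required, 5,328,117 in favor — approved.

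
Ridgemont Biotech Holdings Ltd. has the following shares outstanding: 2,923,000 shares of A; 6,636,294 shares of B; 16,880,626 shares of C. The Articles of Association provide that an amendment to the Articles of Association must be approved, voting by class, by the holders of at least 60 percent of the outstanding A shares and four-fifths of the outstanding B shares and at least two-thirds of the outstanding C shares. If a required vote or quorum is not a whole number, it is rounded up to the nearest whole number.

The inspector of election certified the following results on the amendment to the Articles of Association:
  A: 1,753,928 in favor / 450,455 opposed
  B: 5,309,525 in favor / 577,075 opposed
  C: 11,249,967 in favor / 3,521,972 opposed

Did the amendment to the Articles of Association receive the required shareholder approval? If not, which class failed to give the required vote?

Not approved — the C shares did not give the required vote.

A: 3/5 of 2923000 = 1753800; 1,753,800 required, 1,753,928 in favor — approved.
B: 4/5 of 6636294 = 5309035.20, rounded up to 5309036; 5,309,036 required, 5,309,525 in favor — approved.
C: 2/3 of 16880626 = 11253750.67, rounded up to 11253751; 11,253,751 required, 11,249,967 in favor — not approved.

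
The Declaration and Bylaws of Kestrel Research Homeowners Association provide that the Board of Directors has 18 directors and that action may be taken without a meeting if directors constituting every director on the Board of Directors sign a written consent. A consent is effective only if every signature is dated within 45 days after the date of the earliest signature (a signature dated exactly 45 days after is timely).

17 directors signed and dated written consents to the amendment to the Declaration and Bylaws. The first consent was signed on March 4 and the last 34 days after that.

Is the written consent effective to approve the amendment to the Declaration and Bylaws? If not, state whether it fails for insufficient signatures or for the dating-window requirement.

Signatures required: all of 18 — unanimous means all 18, so 18 needed; 17 signed. Insufficient.
Dating window: the latest signature is 34 days after the earliest; the limit is 45 days. Within the window.

Not effective — insufficient signatures.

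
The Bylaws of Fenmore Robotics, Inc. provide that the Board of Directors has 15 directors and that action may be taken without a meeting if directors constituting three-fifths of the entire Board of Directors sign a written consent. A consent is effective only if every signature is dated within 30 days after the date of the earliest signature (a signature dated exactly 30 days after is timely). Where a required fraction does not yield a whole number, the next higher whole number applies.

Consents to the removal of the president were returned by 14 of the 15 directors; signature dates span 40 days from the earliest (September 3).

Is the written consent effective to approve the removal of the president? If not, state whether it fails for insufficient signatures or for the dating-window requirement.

Not effective — dating-window requirement not satisfied.

Signatures required: three-fifths of 15 — 3/5 of 15 = 9, so 9 needed; 14 signed. Sufficient.
Dating window: the latest signature is 40 days after the earliest; the limit is 30 days. Outside the window.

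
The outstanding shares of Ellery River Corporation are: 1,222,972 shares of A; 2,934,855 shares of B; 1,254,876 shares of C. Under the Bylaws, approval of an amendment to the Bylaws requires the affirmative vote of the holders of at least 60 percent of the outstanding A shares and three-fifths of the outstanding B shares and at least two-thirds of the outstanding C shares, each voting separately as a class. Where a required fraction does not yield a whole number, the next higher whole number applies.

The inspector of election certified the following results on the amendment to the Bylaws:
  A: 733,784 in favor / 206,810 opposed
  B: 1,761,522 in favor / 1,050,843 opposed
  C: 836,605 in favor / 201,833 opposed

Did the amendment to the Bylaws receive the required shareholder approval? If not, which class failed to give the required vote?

Approved — every class gave the required vote.

A: 3/5 of 1222972 = 733783.20, rounded up to 733784; 733,784 required, 733,784 in favor — approved.
B: 3/5 of 2934855 = 1760913; 1,760,913 required, 1,761,522 in favor — approved.
C: 2/3 of 1254876 = 836584; 836,584 required, 836,605 in favor — approved.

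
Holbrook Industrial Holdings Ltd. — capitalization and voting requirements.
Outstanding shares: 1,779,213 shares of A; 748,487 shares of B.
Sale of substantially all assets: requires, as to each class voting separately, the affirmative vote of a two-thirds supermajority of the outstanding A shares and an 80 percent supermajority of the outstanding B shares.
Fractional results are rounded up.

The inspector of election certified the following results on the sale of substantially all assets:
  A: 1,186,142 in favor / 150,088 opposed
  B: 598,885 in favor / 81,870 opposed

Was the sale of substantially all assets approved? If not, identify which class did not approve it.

A: 2/3 of 1779213 = 1186142; 1,186,142 required, 1,186,142 in favor — approved.
B: 4/5 of 748487 = 598789.60, rounded up to 598790; 598,790 required, 598,885 in favor — approved.

Approved — every class gave the required vote.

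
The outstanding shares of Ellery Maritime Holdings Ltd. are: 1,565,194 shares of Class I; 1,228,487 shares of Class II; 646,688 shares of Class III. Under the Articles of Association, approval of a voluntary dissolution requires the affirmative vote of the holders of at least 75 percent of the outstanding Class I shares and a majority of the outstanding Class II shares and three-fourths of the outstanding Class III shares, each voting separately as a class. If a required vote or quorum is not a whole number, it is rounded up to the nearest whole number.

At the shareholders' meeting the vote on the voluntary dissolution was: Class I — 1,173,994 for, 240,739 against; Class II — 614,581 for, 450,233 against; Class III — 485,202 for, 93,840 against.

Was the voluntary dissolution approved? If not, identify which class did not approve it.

Approved — every class gave the required vote.

Class I: 3/4 of 1565194 = 1173895.50, rounded up to 1173896; 1,173,896 required, 1,173,994 in favor — approved.
Class II: a majority of 1228487 is 614244; 614,244 required, 614,581 in favor — approved.
Class III: 3/4 of 646688 = 485016; 485,016 required, 485,202 in favor — approved.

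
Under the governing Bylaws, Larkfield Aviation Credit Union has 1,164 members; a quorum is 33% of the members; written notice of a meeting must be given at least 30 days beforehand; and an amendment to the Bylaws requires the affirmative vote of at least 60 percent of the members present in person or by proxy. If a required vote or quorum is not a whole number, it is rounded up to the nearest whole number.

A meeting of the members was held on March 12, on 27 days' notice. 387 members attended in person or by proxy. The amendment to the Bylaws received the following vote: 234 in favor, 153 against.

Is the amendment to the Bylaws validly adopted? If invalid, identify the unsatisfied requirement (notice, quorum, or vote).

Notice: 27 days given; 30 required. Not satisfied.
Quorum: 33% of 1,164 = 384.12, rounded up to 385; 387 present. Satisfied.
Vote: requires three-fifths of those present (387); 3/5 of 387 = 232.20, rounded up to 233, so 233 needed; 234 in favor. Satisfied.

Invalid — notice requirement not satisfied.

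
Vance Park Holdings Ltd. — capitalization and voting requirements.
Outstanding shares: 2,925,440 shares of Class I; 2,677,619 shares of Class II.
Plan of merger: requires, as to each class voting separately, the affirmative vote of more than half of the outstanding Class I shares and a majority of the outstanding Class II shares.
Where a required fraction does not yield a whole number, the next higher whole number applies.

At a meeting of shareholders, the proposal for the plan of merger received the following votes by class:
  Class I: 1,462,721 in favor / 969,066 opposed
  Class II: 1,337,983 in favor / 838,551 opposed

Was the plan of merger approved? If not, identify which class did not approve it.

Class I: a majority of 2925440 is 1462721; 1,462,721 required, 1,462,721 in favor — approved.
Class II: a majority of 2677619 is 1338810; 1,338,810 required, 1,337,983 in favor — not approved.

Not approved — the Class II shares did not give the required vote.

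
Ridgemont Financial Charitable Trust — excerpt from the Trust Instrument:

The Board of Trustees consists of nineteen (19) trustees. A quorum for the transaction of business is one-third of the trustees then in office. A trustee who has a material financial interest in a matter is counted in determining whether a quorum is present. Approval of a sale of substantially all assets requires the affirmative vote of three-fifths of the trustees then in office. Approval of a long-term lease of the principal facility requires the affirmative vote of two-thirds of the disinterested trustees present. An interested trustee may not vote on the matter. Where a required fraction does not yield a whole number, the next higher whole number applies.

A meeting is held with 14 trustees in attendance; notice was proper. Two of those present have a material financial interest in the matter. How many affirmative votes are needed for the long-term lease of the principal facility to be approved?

8

The long-term lease of the principal facility requires two-thirds of the disinterested trustees present (14 − 2 = 12).
2/3 of 12 = 8.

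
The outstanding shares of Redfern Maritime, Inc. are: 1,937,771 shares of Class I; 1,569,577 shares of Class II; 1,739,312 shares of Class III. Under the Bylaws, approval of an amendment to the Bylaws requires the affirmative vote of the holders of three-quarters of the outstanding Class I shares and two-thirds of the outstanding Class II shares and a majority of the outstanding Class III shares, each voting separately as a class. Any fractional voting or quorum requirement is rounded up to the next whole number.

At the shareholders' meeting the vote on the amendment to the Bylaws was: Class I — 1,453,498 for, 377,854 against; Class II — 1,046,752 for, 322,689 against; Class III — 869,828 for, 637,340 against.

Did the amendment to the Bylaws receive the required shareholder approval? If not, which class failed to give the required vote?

Class I: 3/4 of 1937771 = 1453328.25, rounded up to 1453329; 1,453,329 required, 1,453,498 in favor — approved.
Class II: 2/3 of 1569577 = 1046384.67, rounded up to 1046385; 1,046,385 required, 1,046,752 in favor — approved.
Class III: a majority of 1739312 is 869657; 869,657 required, 869,828 in favor — approved.

Approved — every class gave the required vote.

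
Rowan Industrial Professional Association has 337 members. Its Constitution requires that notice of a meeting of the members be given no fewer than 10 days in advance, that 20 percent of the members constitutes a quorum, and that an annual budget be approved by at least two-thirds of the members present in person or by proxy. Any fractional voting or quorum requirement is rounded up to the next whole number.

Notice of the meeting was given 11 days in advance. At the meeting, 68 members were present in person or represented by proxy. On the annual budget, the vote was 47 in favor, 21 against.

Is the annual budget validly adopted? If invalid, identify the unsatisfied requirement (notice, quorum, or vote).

Valid — all requirements satisfied.

Notice: 11 days given; 10 required. Satisfied.
Quorum: 20% of 337 = 67.40, rounded up to 68; 68 present. Satisfied.
Vote: requires two-thirds of those present (68); 2/3 of 68 = 45.33, rounded up to 46, so 46 needed; 47 in favor. Satisfied.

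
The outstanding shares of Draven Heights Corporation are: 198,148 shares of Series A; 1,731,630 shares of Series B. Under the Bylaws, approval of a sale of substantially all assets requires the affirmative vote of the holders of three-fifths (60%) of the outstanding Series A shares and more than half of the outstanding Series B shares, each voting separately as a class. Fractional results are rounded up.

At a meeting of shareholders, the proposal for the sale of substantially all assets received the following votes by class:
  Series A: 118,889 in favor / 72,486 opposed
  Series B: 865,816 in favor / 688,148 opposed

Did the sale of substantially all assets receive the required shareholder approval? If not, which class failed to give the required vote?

Series A: 3/5 of 198148 = 118888.80, rounded up to 118889; 118,889 required, 118,889 in favor — approved.
Series B: a majority of 1731630 is 865816; 865,816 required, 865,816 in favor — approved.

Approved — every class gave the required vote.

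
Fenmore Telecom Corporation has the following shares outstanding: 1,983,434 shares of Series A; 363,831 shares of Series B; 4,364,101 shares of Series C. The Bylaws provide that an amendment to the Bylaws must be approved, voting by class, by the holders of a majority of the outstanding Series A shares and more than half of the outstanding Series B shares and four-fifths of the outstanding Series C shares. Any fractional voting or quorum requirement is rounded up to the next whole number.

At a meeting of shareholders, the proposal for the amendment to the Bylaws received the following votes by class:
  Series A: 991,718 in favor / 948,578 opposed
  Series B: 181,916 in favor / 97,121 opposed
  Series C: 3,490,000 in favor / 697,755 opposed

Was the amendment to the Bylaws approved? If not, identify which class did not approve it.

Series A: a majority of 1983434 is 991718; 991,718 required, 991,718 in favor — approved.
Series B: a majority of 363831 is 181916; 181,916 required, 181,916 in favor — approved.
Series C: 4/5 of 4364101 = 3491280.80, rounded up to 3491281; 3,491,281 required, 3,490,000 in favor — not approved.

Not approved — the Series C shares did not give the required vote.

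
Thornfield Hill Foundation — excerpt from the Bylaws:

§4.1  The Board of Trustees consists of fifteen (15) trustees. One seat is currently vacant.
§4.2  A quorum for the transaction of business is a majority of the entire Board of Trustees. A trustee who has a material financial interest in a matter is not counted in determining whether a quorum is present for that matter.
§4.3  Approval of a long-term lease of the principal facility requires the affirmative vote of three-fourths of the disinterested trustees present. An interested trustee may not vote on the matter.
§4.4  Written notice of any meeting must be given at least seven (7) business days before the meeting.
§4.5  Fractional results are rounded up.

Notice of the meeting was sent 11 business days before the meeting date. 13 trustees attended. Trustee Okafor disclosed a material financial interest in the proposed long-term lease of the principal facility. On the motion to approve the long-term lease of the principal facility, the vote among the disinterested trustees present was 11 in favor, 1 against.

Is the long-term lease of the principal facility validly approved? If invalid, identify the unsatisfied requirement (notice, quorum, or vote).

Valid — all requirements satisfied.

Notice: 11 business days given; 7 required (11 ≥ 7). Satisfied.
Quorum: 13 present, but the 1 interested trustee does not count, leaving 12. Quorum is 8. Satisfied.
Vote: the long-term lease of the principal facility requires three-fourths of the disinterested trustees present (13 − 1 = 12). 3/4 of 12 = 9, so 9 affirmative votes are needed; 11 voted in favor. Satisfied.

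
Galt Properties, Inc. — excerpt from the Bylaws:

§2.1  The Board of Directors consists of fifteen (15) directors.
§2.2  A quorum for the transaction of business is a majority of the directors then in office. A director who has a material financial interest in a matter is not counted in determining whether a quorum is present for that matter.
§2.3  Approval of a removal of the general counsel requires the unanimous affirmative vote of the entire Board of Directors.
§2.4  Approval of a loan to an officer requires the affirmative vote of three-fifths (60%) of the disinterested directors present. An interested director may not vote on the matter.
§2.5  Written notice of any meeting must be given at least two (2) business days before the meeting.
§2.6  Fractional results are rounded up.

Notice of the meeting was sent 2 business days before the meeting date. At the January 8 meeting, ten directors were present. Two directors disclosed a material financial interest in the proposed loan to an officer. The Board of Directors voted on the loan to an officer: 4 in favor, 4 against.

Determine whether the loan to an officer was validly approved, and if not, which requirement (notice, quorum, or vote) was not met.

Invalid — vote requirement not satisfied.

Notice: 2 business days given; 2 required (2 ≥ 2). Satisfied.
Quorum: 10 present, but the 2 interested directors do not count, leaving 8. Quorum is 8. Satisfied.
Vote: the loan to an officer requires three-fifths of the disinterested directors present (10 − 2 = 8). 3/5 of 8 = 4.80, rounded up to 5, so 5 affirmative votes are needed; 4 voted in favor. Not satisfied.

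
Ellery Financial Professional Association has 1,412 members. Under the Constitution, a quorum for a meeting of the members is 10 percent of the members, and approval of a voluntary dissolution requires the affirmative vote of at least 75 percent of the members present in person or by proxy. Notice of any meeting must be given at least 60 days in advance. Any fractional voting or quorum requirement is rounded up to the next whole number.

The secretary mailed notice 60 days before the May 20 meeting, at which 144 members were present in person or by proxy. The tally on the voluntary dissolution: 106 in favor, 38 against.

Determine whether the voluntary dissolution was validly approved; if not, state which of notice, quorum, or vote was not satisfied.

Invalid — vote requirement not satisfied.

Notice: 60 days given; 60 required. Satisfied.
Quorum: 10% of 1,412 = 141.20, rounded up to 142; 144 present. Satisfied.
Vote: requires three-fourths of those present (144); 3/4 of 144 = 108, so 108 needed; 106 in favor. Not satisfied.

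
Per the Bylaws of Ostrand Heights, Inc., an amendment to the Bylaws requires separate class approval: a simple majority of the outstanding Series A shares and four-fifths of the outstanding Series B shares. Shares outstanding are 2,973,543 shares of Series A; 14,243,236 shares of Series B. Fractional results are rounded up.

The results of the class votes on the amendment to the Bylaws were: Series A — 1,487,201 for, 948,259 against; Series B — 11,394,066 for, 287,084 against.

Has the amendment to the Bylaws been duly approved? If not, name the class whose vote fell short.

Series A: a majority of 2973543 is 1486772; 1,486,772 required, 1,487,201 in favor — approved.
Series B: 4/5 of 14243236 = 11394588.80, rounded up to 11394589; 11,394,589 required, 11,394,066 in favor — not approved.

Not approved — the Series B shares did not give the required vote.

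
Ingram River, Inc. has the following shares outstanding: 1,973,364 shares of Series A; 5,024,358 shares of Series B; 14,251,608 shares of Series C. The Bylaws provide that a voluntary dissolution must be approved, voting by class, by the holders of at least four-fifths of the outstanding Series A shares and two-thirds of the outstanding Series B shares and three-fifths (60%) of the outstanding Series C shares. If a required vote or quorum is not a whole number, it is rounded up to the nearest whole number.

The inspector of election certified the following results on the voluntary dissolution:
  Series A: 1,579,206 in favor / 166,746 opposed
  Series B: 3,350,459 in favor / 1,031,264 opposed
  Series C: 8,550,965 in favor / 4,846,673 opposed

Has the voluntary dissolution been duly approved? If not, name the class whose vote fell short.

Approved — every class gave the required vote.

Series A: 4/5 of 1973364 = 1578691.20, rounded up to 1578692; 1,578,692 required, 1,579,206 in favor — approved.
Series B: 2/3 of 5024358 = 3349572; 3,349,572 required, 3,350,459 in favor — approved.
Series C: 3/5 of 14251608 = 8550964.80, rounded up to 8550965; 8,550,965 required, 8,550,965 in favor — approved.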